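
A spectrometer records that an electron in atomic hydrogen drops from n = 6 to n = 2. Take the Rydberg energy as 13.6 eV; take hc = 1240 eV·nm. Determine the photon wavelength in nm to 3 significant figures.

ΔE = 13.60 × (1/2² − 1/6²) = 13.60 × 0.2222 = 3.022 eV.
λ = hc/ΔE = 1240 / 3.022 = 410 nm.
This line belongs to the Balmer series.

410 nm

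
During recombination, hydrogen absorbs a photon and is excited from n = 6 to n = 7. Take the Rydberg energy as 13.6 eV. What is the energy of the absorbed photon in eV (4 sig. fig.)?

0.1002 eV

E_7 = −13.60/49 = −0.2776 eV and E_6 = −13.60/36 = −0.3778 eV.
The photon energy is |E_7 − E_6| = 0.1002 eV.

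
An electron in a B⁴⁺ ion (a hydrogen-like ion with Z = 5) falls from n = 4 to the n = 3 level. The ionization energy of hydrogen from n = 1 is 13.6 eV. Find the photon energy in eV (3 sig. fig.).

16.5 eV

The Bohr energies scale as Z², so for Z = 5: E_n = −340.0/n² eV.
E_4 = −340.0/16 = −21.25 eV and E_3 = −340.0/9 = −37.78 eV.
The photon energy is |E_4 − E_3| = 16.5 eV.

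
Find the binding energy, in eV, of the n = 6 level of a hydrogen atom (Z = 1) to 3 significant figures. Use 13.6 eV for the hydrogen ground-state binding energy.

0.378 eV

E_6 = −13.60/36 = −0.378 eV, so ionization (to E = 0) requires 0.378 eV.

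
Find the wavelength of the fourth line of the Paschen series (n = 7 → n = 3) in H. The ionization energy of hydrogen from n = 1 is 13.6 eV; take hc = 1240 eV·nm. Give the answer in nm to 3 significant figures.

1010 nm

The Paschen series terminates on n_f = 3; the fourth line has n_i = 3+4 = 7.
ΔE = 13.60 × (1/3² − 1/7²) = 1.234 eV.
λ = 1240 / 1.234 = 1010 nm.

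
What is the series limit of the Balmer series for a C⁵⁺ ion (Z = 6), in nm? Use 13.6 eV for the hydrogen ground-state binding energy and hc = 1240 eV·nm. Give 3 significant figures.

The Balmer series has lower level n_f = 2; the series limit corresponds to n_i → ∞.
ΔE_max = 13.6 × 36 / 2² = 122.4 eV.
λ_min = 1240 / 122.4 = 10.1 nm.

10.1 nm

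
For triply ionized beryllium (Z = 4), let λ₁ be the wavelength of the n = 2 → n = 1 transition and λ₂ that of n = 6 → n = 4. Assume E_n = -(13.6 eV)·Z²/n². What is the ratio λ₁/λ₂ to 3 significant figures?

0.0463

λ ∝ 1/ΔE ∝ 1/(1/n_f² − 1/n_i²), and the Z² and hc factors cancel in the ratio.
λ₁/λ₂ = (1/4² − 1/6²)/(1/1² − 1/2²) = 0.03472/0.7500 = 0.0463.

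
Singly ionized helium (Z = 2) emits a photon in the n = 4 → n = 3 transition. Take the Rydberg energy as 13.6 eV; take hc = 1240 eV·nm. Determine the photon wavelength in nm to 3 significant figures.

469 nm

For Z = 2 the level energies scale as Z², so the effective Rydberg energy is 13.6 × 4 = 54.40 eV.
ΔE = 54.40 × (1/3² − 1/4²) = 54.40 × 0.04861 = 2.644 eV.
λ = hc/ΔE = 1240 / 2.644 = 469 nm.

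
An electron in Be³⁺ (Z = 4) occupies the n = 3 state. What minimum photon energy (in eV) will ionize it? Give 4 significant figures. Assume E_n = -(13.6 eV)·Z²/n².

E_n = −13.6 Z²/n² = −217.6/n² eV for Z = 4.
E_3 = −217.6/9 = −24.18 eV, so ionization (to E = 0) requires 24.18 eV.

24.18 eV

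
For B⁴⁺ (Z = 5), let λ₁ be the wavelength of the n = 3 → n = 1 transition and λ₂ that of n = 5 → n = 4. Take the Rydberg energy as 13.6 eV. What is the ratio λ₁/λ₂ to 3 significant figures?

0.0253

λ ∝ 1/ΔE ∝ 1/(1/n_f² − 1/n_i²), and the Z² and hc factors cancel in the ratio.
λ₁/λ₂ = (1/4² − 1/5²)/(1/1² − 1/3²) = 0.02250/0.8889 = 0.0253.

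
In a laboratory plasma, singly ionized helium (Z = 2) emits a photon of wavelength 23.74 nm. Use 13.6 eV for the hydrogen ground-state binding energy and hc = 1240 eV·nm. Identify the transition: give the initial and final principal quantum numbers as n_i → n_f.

The photon energy is ΔE = hc/λ = 1240 / 23.74 = 52.23 eV.
With Z = 2, ΔE = 54.40 × (1/n_f² − 1/n_i²), so 1/n_f² − 1/n_i² = 0.9602.
Trying n_f = 1 gives 1/n_i² = 0.03984, i.e. n_i ≈ 5; this pair matches.

n_i = 5, n_f = 1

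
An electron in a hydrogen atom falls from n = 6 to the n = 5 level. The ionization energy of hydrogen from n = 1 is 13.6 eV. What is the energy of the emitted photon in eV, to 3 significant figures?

E_6 = −13.60/36 = −0.3778 eV and E_5 = −13.60/25 = −0.5440 eV.
The photon energy is |E_6 − E_5| = 0.166 eV.

0.166 eV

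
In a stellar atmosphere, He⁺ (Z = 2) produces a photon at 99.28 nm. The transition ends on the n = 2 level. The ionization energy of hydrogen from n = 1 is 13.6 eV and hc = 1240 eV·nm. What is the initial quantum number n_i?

The photon energy is ΔE = hc/λ = 1240 / 99.28 = 12.49 eV.
With Z = 2, ΔE = 54.40 × (1/n_f² − 1/n_i²), so 1/n_f² − 1/n_i² = 0.2296.
With n_f = 2: 1/n_i² = 1/4 − 0.2296 = 0.02041, so n_i ≈ 7.00.

n_i = 7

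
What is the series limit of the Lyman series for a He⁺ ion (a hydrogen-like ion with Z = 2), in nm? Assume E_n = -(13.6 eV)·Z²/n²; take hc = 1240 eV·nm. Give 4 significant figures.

The Lyman series has lower level n_f = 1; the series limit corresponds to n_i → ∞.
ΔE_max = 13.6 × 4 / 1² = 54.40 eV.
λ_min = 1240 / 54.40 = 22.79 nm.

22.79 nm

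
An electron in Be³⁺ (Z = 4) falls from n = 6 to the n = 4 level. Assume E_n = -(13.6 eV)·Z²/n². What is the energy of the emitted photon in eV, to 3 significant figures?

7.56 eV

The Bohr energies scale as Z², so for Z = 4: E_n = −217.6/n² eV.
E_6 = −217.6/36 = −6.044 eV and E_4 = −217.6/16 = −13.60 eV.
The photon energy is |E_6 − E_4| = 7.56 eV.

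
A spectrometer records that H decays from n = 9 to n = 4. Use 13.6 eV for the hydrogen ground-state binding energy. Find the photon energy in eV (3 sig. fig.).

E_9 = −13.60/81 = −0.1679 eV and E_4 = −13.60/16 = −0.8500 eV.
The photon energy is |E_9 − E_4| = 0.682 eV.

0.682 eV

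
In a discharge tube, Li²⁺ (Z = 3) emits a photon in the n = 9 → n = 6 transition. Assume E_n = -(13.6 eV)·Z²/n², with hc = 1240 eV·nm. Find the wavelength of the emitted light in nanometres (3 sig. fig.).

For Z = 3 the level energies scale as Z², so the effective Rydberg energy is 13.6 × 9 = 122.4 eV.
ΔE = 122.4 × (1/6² − 1/9²) = 122.4 × 0.01543 = 1.889 eV.
λ = hc/ΔE = 1240 / 1.889 = 656 nm.

656 nm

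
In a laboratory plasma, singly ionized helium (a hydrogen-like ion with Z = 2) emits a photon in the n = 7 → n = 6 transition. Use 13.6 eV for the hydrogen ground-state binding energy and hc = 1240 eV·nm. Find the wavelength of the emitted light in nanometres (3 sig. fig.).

For Z = 2 the level energies scale as Z², so the effective Rydberg energy is 13.6 × 4 = 54.40 eV.
ΔE = 54.40 × (1/6² − 1/7²) = 54.40 × 0.007370 = 0.4009 eV.
λ = hc/ΔE = 1240 / 0.4009 = 3090 nm.

3090 nm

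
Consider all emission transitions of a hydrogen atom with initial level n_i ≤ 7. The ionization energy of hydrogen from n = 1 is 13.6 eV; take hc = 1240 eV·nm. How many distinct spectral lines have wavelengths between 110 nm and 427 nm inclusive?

Enumerate all n_i → n_f pairs with 1 ≤ n_f < n_i ≤ 7 and compute λ = 1240 / [13.6·1·(1/n_f² − 1/n_i²)].
Lines falling in [110, 427] nm: 2→1 (121.6 nm), 7→2 (397.1 nm), 6→2 (410.3 nm).

3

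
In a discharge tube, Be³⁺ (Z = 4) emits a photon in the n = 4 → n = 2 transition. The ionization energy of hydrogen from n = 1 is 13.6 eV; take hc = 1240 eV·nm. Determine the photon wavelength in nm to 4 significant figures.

30.39 nm

For Z = 4 the level energies scale as Z², so the effective Rydberg energy is 13.6 × 16 = 217.6 eV.
ΔE = 217.6 × (1/2² − 1/4²) = 217.6 × 0.1875 = 40.80 eV.
λ = hc/ΔE = 1240 / 40.80 = 30.39 nm.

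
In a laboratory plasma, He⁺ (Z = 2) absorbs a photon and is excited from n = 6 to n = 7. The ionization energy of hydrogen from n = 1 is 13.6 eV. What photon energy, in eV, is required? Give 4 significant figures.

The Bohr energies scale as Z², so for Z = 2: E_n = −54.40/n² eV.
E_7 = −54.40/49 = −1.110 eV and E_6 = −54.40/36 = −1.511 eV.
The photon energy is |E_7 − E_6| = 0.4009 eV.

0.4009 eV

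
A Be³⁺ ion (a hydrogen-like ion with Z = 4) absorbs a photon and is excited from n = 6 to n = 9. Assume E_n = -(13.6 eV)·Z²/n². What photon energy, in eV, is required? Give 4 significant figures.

3.358 eV

The Bohr energies scale as Z², so for Z = 4: E_n = −217.6/n² eV.
E_9 = −217.6/81 = −2.686 eV and E_6 = −217.6/36 = −6.044 eV.
The photon energy is |E_9 − E_6| = 3.358 eV.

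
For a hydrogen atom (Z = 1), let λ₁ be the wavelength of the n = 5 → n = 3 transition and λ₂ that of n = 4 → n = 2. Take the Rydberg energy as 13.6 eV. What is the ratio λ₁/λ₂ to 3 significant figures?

2.64

λ ∝ 1/ΔE ∝ 1/(1/n_f² − 1/n_i²), and the Z² and hc factors cancel in the ratio.
λ₁/λ₂ = (1/2² − 1/4²)/(1/3² − 1/5²) = 0.1875/0.07111 = 2.64.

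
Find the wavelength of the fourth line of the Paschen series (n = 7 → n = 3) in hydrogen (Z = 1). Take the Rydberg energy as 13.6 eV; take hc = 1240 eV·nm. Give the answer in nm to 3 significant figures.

The Paschen series terminates on n_f = 3; the fourth line has n_i = 3+4 = 7.
ΔE = 13.60 × (1/3² − 1/7²) = 1.234 eV.
λ = 1240 / 1.234 = 1010 nm.

1010 nm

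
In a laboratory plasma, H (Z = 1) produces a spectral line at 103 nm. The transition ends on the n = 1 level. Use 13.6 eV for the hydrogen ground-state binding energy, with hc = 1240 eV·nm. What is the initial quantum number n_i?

n_i = 3

The photon energy is ΔE = hc/λ = 1240 / 103 = 12.04 eV.
With Z = 1, ΔE = 13.60 × (1/n_f² − 1/n_i²), so 1/n_f² − 1/n_i² = 0.8852.
With n_f = 1: 1/n_i² = 1/1 − 0.8852 = 0.1148, so n_i ≈ 2.95.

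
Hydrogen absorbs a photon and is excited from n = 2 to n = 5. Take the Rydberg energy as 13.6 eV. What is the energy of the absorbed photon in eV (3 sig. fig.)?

E_5 = −13.60/25 = −0.5440 eV and E_2 = −13.60/4 = −3.400 eV.
The photon energy is |E_5 − E_2| = 2.86 eV.

2.86 eV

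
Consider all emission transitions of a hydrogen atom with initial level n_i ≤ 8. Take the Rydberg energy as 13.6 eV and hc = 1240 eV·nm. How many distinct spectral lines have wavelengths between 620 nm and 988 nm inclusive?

Enumerate all n_i → n_f pairs with 1 ≤ n_f < n_i ≤ 8 and compute λ = 1240 / [13.6·1·(1/n_f² − 1/n_i²)].
Lines falling in [620, 988] nm: 3→2 (656.5 nm), 8→3 (954.9 nm).

2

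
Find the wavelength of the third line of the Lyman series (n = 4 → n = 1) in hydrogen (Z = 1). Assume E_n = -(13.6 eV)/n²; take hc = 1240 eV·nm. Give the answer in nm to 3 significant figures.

97.3 nm

The Lyman series terminates on n_f = 1; the third line has n_i = 1+3 = 4.
ΔE = 13.60 × (1/1² − 1/4²) = 12.75 eV.
λ = 1240 / 12.75 = 97.3 nm.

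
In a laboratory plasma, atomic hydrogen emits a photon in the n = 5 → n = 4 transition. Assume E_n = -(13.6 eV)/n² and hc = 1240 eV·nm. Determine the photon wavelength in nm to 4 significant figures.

4052 nm

ΔE = 13.60 × (1/4² − 1/5²) = 13.60 × 0.02250 = 0.3060 eV.
λ = hc/ΔE = 1240 / 0.3060 = 4052 nm.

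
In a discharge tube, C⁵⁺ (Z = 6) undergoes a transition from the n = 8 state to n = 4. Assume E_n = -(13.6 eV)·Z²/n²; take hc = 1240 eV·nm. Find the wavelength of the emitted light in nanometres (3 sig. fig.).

For Z = 6 the level energies scale as Z², so the effective Rydberg energy is 13.6 × 36 = 489.6 eV.
ΔE = 489.6 × (1/4² − 1/8²) = 489.6 × 0.04688 = 22.95 eV.
λ = hc/ΔE = 1240 / 22.95 = 54.0 nm.

54.0 nm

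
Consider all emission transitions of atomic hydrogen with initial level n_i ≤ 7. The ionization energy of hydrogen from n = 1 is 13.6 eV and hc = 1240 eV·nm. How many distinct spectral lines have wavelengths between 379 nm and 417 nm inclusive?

Enumerate all n_i → n_f pairs with 1 ≤ n_f < n_i ≤ 7 and compute λ = 1240 / [13.6·1·(1/n_f² − 1/n_i²)].
Lines falling in [379, 417] nm: 7→2 (397.1 nm), 6→2 (410.3 nm).

2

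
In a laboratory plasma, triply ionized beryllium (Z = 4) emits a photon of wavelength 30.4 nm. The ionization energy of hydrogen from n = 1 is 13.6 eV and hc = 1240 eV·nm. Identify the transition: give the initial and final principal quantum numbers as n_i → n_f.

The photon energy is ΔE = hc/λ = 1240 / 30.4 = 40.79 eV.
With Z = 4, ΔE = 217.6 × (1/n_f² − 1/n_i²), so 1/n_f² − 1/n_i² = 0.1875.
Trying n_f = 2 gives 1/n_i² = 0.06255, i.e. n_i ≈ 4; this pair matches.

n_i = 4, n_f = 2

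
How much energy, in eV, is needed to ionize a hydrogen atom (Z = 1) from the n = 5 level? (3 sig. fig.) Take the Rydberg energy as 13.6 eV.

0.544 eV

E_5 = −13.60/25 = −0.544 eV, so ionization (to E = 0) requires 0.544 eV.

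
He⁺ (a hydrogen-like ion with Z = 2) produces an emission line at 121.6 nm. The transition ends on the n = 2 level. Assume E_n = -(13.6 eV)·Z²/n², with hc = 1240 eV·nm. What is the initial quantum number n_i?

The photon energy is ΔE = hc/λ = 1240 / 121.6 = 10.20 eV.
With Z = 2, ΔE = 54.40 × (1/n_f² − 1/n_i²), so 1/n_f² − 1/n_i² = 0.1875.
With n_f = 2: 1/n_i² = 1/4 − 0.1875 = 0.06255, so n_i ≈ 4.00.

n_i = 4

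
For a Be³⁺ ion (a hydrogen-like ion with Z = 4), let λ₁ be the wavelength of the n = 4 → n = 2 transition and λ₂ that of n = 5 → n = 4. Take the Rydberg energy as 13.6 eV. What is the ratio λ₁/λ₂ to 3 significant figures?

λ ∝ 1/ΔE ∝ 1/(1/n_f² − 1/n_i²), and the Z² and hc factors cancel in the ratio.
λ₁/λ₂ = (1/4² − 1/5²)/(1/2² − 1/4²) = 0.02250/0.1875 = 0.120.

0.120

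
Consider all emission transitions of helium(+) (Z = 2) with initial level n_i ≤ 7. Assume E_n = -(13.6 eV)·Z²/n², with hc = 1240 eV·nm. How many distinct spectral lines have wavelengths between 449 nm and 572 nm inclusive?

2

Enumerate all n_i → n_f pairs with 1 ≤ n_f < n_i ≤ 7 and compute λ = 1240 / [13.6·4·(1/n_f² − 1/n_i²)].
Lines falling in [449, 572] nm: 4→3 (468.9 nm), 7→4 (541.5 nm).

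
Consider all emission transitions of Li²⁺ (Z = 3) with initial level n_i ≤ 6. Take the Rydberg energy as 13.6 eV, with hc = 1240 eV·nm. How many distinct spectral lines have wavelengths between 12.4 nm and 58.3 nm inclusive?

4

Enumerate all n_i → n_f pairs with 1 ≤ n_f < n_i ≤ 6 and compute λ = 1240 / [13.6·9·(1/n_f² − 1/n_i²)].
Lines falling in [12.4, 58.3] nm: 2→1 (13.51 nm), 6→2 (45.59 nm), 5→2 (48.24 nm), 4→2 (54.03 nm).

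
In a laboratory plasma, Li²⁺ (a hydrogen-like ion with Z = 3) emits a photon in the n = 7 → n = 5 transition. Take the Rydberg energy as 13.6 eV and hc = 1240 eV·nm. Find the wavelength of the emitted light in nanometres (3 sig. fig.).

For Z = 3 the level energies scale as Z², so the effective Rydberg energy is 13.6 × 9 = 122.4 eV.
ΔE = 122.4 × (1/5² − 1/7²) = 122.4 × 0.01959 = 2.398 eV.
λ = hc/ΔE = 1240 / 2.398 = 517 nm.

517 nm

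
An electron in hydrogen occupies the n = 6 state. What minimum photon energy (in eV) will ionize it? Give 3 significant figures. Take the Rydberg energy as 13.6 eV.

0.378 eV

E_6 = −13.60/36 = −0.378 eV, so ionization (to E = 0) requires 0.378 eV.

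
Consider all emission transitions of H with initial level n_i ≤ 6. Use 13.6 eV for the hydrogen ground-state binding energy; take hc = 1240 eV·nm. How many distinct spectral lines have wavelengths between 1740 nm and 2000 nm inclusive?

Enumerate all n_i → n_f pairs with 1 ≤ n_f < n_i ≤ 6 and compute λ = 1240 / [13.6·1·(1/n_f² − 1/n_i²)].
Lines falling in [1740, 2000] nm: 4→3 (1876 nm).

1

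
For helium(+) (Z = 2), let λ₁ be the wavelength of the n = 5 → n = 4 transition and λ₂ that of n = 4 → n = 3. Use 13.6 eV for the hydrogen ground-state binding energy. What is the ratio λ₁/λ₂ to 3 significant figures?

λ ∝ 1/ΔE ∝ 1/(1/n_f² − 1/n_i²), and the Z² and hc factors cancel in the ratio.
λ₁/λ₂ = (1/3² − 1/4²)/(1/4² − 1/5²) = 0.04861/0.02250 = 2.16.

2.16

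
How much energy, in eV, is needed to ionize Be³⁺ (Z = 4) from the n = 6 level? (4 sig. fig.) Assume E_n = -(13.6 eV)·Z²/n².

6.044 eV

E_n = −13.6 Z²/n² = −217.6/n² eV for Z = 4.
E_6 = −217.6/36 = −6.044 eV, so ionization (to E = 0) requires 6.044 eV.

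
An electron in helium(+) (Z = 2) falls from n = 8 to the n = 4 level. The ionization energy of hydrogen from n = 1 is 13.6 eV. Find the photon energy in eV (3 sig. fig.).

The Bohr energies scale as Z², so for Z = 2: E_n = −54.40/n² eV.
E_8 = −54.40/64 = −0.8500 eV and E_4 = −54.40/16 = −3.400 eV.
The photon energy is |E_8 − E_4| = 2.55 eV.

2.55 eV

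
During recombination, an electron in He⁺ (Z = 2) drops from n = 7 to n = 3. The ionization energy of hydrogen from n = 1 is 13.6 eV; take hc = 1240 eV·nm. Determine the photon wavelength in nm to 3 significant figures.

251 nm

For Z = 2 the level energies scale as Z², so the effective Rydberg energy is 13.6 × 4 = 54.40 eV.
ΔE = 54.40 × (1/3² − 1/7²) = 54.40 × 0.09070 = 4.934 eV.
λ = hc/ΔE = 1240 / 4.934 = 251 nm.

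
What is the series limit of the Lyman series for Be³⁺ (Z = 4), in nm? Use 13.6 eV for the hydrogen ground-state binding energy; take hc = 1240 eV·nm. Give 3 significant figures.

The Lyman series has lower level n_f = 1; the series limit corresponds to n_i → ∞.
ΔE_max = 13.6 × 16 / 1² = 217.6 eV.
λ_min = 1240 / 217.6 = 5.70 nm.

5.70 nm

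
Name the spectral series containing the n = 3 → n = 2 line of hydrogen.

The series is set by the lower level: n_f = 2 is the Balmer series.

Balmer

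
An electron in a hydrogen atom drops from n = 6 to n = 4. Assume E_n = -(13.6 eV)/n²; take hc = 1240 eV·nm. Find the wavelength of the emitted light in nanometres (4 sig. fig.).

ΔE = 13.60 × (1/4² − 1/6²) = 13.60 × 0.03472 = 0.4722 eV.
λ = hc/ΔE = 1240 / 0.4722 = 2626 nm.

2626 nm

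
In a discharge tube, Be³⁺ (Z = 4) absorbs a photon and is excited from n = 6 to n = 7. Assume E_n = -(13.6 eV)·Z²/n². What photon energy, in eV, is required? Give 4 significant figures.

The Bohr energies scale as Z², so for Z = 4: E_n = −217.6/n² eV.
E_7 = −217.6/49 = −4.441 eV and E_6 = −217.6/36 = −6.044 eV.
The photon energy is |E_7 − E_6| = 1.604 eV.

1.604 eV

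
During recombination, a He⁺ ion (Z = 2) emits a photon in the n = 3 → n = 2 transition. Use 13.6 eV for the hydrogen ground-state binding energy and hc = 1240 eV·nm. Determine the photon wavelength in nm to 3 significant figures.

164 nm

For Z = 2 the level energies scale as Z², so the effective Rydberg energy is 13.6 × 4 = 54.40 eV.
ΔE = 54.40 × (1/2² − 1/3²) = 54.40 × 0.1389 = 7.556 eV.
λ = hc/ΔE = 1240 / 7.556 = 164 nm.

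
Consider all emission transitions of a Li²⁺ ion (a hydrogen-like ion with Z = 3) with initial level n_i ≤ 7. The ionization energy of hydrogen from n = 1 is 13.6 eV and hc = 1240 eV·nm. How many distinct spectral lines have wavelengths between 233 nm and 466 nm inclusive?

Enumerate all n_i → n_f pairs with 1 ≤ n_f < n_i ≤ 7 and compute λ = 1240 / [13.6·9·(1/n_f² − 1/n_i²)].
Lines falling in [233, 466] nm: 7→4 (240.7 nm), 6→4 (291.8 nm), 5→4 (450.3 nm).

3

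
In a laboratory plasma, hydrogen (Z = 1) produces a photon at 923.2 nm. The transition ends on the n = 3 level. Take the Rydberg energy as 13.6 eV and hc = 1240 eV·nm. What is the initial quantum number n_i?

n_i = 9

The photon energy is ΔE = hc/λ = 1240 / 923.2 = 1.343 eV.
With Z = 1, ΔE = 13.60 × (1/n_f² − 1/n_i²), so 1/n_f² − 1/n_i² = 0.09876.
With n_f = 3: 1/n_i² = 1/9 − 0.09876 = 0.01235, so n_i ≈ 9.00.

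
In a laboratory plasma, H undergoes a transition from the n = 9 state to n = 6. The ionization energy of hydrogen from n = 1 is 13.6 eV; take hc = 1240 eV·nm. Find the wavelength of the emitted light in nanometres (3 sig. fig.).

ΔE = 13.60 × (1/6² − 1/9²) = 13.60 × 0.01543 = 0.2099 eV.
λ = hc/ΔE = 1240 / 0.2099 = 5910 nm.

5910 nm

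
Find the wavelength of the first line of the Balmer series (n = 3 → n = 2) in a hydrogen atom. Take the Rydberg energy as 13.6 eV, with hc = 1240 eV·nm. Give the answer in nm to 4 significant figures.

656.5 nm

The Balmer series terminates on n_f = 2; the first line has n_i = 2+1 = 3.
ΔE = 13.60 × (1/2² − 1/3²) = 1.889 eV.
λ = 1240 / 1.889 = 656.5 nm.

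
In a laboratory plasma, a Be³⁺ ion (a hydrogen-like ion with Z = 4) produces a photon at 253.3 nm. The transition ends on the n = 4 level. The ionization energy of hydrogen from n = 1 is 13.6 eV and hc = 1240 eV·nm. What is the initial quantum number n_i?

n_i = 5

The photon energy is ΔE = hc/λ = 1240 / 253.3 = 4.895 eV.
With Z = 4, ΔE = 217.6 × (1/n_f² − 1/n_i²), so 1/n_f² − 1/n_i² = 0.02250.
With n_f = 4: 1/n_i² = 1/16 − 0.02250 = 0.04000, so n_i ≈ 5.00.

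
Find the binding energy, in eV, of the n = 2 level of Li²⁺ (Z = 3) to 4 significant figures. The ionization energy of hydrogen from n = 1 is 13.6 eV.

E_n = −13.6 Z²/n² = −122.4/n² eV for Z = 3.
E_2 = −122.4/4 = −30.60 eV, so ionization (to E = 0) requires 30.60 eV.

30.60 eV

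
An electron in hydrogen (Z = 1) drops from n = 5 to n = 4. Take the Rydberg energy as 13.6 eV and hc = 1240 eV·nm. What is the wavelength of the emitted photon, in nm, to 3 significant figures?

4050 nm

ΔE = 13.60 × (1/4² − 1/5²) = 13.60 × 0.02250 = 0.3060 eV.
λ = hc/ΔE = 1240 / 0.3060 = 4050 nm.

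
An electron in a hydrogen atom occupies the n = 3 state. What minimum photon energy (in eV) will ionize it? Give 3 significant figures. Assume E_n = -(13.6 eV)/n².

E_3 = −13.60/9 = −1.51 eV, so ionization (to E = 0) requires 1.51 eV.

1.51 eV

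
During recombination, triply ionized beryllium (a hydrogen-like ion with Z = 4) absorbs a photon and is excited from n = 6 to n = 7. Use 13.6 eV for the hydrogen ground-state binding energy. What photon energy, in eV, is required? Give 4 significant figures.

1.604 eV

The Bohr energies scale as Z², so for Z = 4: E_n = −217.6/n² eV.
E_7 = −217.6/49 = −4.441 eV and E_6 = −217.6/36 = −6.044 eV.
The photon energy is |E_7 − E_6| = 1.604 eV.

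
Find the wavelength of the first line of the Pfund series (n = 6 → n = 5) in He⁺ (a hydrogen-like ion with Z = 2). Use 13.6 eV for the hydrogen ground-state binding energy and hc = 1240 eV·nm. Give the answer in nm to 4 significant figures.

The Pfund series terminates on n_f = 5; the first line has n_i = 5+1 = 6.
ΔE = 54.40 × (1/5² − 1/6²) = 0.6649 eV.
λ = 1240 / 0.6649 = 1865 nm.

1865 nm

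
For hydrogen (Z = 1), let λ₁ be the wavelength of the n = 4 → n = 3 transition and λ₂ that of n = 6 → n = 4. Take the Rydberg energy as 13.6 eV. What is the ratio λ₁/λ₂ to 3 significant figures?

λ ∝ 1/ΔE ∝ 1/(1/n_f² − 1/n_i²), and the Z² and hc factors cancel in the ratio.
λ₁/λ₂ = (1/4² − 1/6²)/(1/3² − 1/4²) = 0.03472/0.04861 = 0.714.

0.714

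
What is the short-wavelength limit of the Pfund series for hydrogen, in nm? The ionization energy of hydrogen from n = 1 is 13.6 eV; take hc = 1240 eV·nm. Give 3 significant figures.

2280 nm

The Pfund series has lower level n_f = 5; the series limit corresponds to n_i → ∞.
ΔE_max = 13.6 × 1 / 5² = 0.5440 eV.
λ_min = 1240 / 0.5440 = 2280 nm.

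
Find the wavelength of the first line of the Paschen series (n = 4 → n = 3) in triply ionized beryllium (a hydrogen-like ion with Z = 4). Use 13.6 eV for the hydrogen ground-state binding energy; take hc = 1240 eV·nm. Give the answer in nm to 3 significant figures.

The Paschen series terminates on n_f = 3; the first line has n_i = 3+1 = 4.
ΔE = 217.6 × (1/3² − 1/4²) = 10.58 eV.
λ = 1240 / 10.58 = 117 nm.

117 nm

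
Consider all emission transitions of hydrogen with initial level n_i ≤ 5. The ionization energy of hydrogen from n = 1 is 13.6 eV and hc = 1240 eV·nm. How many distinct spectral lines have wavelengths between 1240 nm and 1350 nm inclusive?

1

Enumerate all n_i → n_f pairs with 1 ≤ n_f < n_i ≤ 5 and compute λ = 1240 / [13.6·1·(1/n_f² − 1/n_i²)].
Lines falling in [1240, 1350] nm: 5→3 (1282 nm).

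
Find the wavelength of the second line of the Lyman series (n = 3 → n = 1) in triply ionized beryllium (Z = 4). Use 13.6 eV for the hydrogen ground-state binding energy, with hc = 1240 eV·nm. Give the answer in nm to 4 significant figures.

6.411 nm

The Lyman series terminates on n_f = 1; the second line has n_i = 1+2 = 3.
ΔE = 217.6 × (1/1² − 1/3²) = 193.4 eV.
λ = 1240 / 193.4 = 6.411 nm.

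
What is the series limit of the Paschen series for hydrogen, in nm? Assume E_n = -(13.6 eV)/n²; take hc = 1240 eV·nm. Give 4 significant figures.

820.6 nm

The Paschen series has lower level n_f = 3; the series limit corresponds to n_i → ∞.
ΔE_max = 13.6 × 1 / 3² = 1.511 eV.
λ_min = 1240 / 1.511 = 820.6 nm.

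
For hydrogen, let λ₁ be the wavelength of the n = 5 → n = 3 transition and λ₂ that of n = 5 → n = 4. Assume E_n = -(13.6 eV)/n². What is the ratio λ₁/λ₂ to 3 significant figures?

0.316

λ ∝ 1/ΔE ∝ 1/(1/n_f² − 1/n_i²), and the Z² and hc factors cancel in the ratio.
λ₁/λ₂ = (1/4² − 1/5²)/(1/3² − 1/5²) = 0.02250/0.07111 = 0.316.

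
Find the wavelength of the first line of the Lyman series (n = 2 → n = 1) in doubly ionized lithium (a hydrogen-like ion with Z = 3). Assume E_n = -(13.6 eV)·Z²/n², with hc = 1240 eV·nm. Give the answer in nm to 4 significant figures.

The Lyman series terminates on n_f = 1; the first line has n_i = 1+1 = 2.
ΔE = 122.4 × (1/1² − 1/2²) = 91.80 eV.
λ = 1240 / 91.80 = 13.51 nm.

13.51 nm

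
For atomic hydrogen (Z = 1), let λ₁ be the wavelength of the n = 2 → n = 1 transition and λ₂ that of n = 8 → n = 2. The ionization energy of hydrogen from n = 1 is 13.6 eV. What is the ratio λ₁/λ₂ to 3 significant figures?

0.313

λ ∝ 1/ΔE ∝ 1/(1/n_f² − 1/n_i²), and the Z² and hc factors cancel in the ratio.
λ₁/λ₂ = (1/2² − 1/8²)/(1/1² − 1/2²) = 0.2344/0.7500 = 0.313.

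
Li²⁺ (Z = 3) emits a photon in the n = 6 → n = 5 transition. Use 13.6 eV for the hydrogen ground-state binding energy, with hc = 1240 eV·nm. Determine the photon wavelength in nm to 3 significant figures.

For Z = 3 the level energies scale as Z², so the effective Rydberg energy is 13.6 × 9 = 122.4 eV.
ΔE = 122.4 × (1/5² − 1/6²) = 122.4 × 0.01222 = 1.496 eV.
λ = hc/ΔE = 1240 / 1.496 = 829 nm.

829 nm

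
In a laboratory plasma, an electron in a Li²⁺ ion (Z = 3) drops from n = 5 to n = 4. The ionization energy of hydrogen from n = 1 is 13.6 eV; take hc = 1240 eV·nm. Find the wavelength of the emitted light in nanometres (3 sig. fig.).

450 nm

For Z = 3 the level energies scale as Z², so the effective Rydberg energy is 13.6 × 9 = 122.4 eV.
ΔE = 122.4 × (1/4² − 1/5²) = 122.4 × 0.02250 = 2.754 eV.
λ = hc/ΔE = 1240 / 2.754 = 450 nm.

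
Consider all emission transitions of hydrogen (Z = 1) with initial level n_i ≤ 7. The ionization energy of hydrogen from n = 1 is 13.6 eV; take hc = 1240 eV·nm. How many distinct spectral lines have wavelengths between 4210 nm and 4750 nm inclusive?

Enumerate all n_i → n_f pairs with 1 ≤ n_f < n_i ≤ 7 and compute λ = 1240 / [13.6·1·(1/n_f² − 1/n_i²)].
Lines falling in [4210, 4750] nm: 7→5 (4654 nm).

1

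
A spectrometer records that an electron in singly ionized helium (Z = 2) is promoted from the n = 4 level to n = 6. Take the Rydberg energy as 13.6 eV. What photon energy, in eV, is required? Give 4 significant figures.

1.889 eV

The Bohr energies scale as Z², so for Z = 2: E_n = −54.40/n² eV.
E_6 = −54.40/36 = −1.511 eV and E_4 = −54.40/16 = −3.400 eV.
The photon energy is |E_6 − E_4| = 1.889 eV.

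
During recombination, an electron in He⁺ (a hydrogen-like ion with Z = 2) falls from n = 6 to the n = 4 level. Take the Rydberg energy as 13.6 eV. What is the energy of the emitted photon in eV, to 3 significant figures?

1.89 eV

The Bohr energies scale as Z², so for Z = 2: E_n = −54.40/n² eV.
E_6 = −54.40/36 = −1.511 eV and E_4 = −54.40/16 = −3.400 eV.
The photon energy is |E_6 − E_4| = 1.89 eV.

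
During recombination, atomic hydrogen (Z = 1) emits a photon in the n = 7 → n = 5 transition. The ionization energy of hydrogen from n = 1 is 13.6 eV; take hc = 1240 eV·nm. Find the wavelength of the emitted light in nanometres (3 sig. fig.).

4650 nm

ΔE = 13.60 × (1/5² − 1/7²) = 13.60 × 0.01959 = 0.2664 eV.
λ = hc/ΔE = 1240 / 0.2664 = 4650 nm.
This line belongs to the Pfund series.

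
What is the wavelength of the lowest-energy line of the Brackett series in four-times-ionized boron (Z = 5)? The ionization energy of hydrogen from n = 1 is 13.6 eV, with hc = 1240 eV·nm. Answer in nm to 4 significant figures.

The Brackett series terminates on n_f = 4; the first line has n_i = 4+1 = 5.
ΔE = 340.0 × (1/4² − 1/5²) = 7.650 eV.
λ = 1240 / 7.650 = 162.1 nm.

162.1 nm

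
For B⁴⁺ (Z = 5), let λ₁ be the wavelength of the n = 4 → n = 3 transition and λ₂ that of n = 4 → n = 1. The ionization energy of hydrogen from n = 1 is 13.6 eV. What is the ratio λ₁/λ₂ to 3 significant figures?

λ ∝ 1/ΔE ∝ 1/(1/n_f² − 1/n_i²), and the Z² and hc factors cancel in the ratio.
λ₁/λ₂ = (1/1² − 1/4²)/(1/3² − 1/4²) = 0.9375/0.04861 = 19.3.

19.3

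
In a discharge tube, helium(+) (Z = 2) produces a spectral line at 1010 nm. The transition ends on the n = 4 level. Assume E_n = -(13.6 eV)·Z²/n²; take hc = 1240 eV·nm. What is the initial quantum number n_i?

n_i = 5

The photon energy is ΔE = hc/λ = 1240 / 1010 = 1.228 eV.
With Z = 2, ΔE = 54.40 × (1/n_f² − 1/n_i²), so 1/n_f² − 1/n_i² = 0.02257.
With n_f = 4: 1/n_i² = 1/16 − 0.02257 = 0.03993, so n_i ≈ 5.00.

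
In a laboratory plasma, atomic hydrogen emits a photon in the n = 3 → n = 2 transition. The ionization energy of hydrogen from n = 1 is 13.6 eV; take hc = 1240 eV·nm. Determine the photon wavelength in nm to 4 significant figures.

656.5 nm

ΔE = 13.60 × (1/2² − 1/3²) = 13.60 × 0.1389 = 1.889 eV.
λ = hc/ΔE = 1240 / 1.889 = 656.5 nm.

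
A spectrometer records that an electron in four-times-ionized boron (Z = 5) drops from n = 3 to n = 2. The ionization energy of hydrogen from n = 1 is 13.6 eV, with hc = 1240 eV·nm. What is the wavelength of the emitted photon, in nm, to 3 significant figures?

For Z = 5 the level energies scale as Z², so the effective Rydberg energy is 13.6 × 25 = 340.0 eV.
ΔE = 340.0 × (1/2² − 1/3²) = 340.0 × 0.1389 = 47.22 eV.
λ = hc/ΔE = 1240 / 47.22 = 26.3 nm.

26.3 nm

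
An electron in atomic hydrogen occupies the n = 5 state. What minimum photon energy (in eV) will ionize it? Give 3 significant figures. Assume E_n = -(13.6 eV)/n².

0.544 eV

E_5 = −13.60/25 = −0.544 eV, so ionization (to E = 0) requires 0.544 eV.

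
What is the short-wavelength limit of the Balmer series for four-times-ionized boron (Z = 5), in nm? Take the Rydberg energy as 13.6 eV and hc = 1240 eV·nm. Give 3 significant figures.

14.6 nm

The Balmer series has lower level n_f = 2; the series limit corresponds to n_i → ∞.
ΔE_max = 13.6 × 25 / 2² = 85.00 eV.
λ_min = 1240 / 85.00 = 14.6 nm.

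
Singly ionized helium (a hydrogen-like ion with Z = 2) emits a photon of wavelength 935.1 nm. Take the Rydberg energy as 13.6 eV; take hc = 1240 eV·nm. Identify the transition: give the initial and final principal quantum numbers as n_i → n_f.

The photon energy is ΔE = hc/λ = 1240 / 935.1 = 1.326 eV.
With Z = 2, ΔE = 54.40 × (1/n_f² − 1/n_i²), so 1/n_f² − 1/n_i² = 0.02438.
Trying n_f = 5 gives 1/n_i² = 0.01562, i.e. n_i ≈ 8; this pair matches.

n_i = 8, n_f = 5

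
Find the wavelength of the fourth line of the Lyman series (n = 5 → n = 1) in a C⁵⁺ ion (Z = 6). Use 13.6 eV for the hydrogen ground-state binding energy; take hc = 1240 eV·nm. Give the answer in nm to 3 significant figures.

The Lyman series terminates on n_f = 1; the fourth line has n_i = 1+4 = 5.
ΔE = 489.6 × (1/1² − 1/5²) = 470.0 eV.
λ = 1240 / 470.0 = 2.64 nm.

2.64 nm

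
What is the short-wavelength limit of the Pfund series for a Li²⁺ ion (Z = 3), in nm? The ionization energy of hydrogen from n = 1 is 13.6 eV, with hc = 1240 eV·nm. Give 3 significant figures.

The Pfund series has lower level n_f = 5; the series limit corresponds to n_i → ∞.
ΔE_max = 13.6 × 9 / 5² = 4.896 eV.
λ_min = 1240 / 4.896 = 253 nm.

253 nm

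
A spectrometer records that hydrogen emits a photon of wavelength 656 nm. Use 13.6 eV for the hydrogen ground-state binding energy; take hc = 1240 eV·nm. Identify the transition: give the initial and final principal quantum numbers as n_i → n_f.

n_i = 3, n_f = 2

The photon energy is ΔE = hc/λ = 1240 / 656 = 1.890 eV.
With Z = 1, ΔE = 13.60 × (1/n_f² − 1/n_i²), so 1/n_f² − 1/n_i² = 0.1390.
Trying n_f = 2 gives 1/n_i² = 0.1110, i.e. n_i ≈ 3; this pair matches.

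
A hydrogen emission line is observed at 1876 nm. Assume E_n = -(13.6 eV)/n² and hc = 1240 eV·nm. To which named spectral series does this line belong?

ΔE = 1240/1876 = 0.6610 eV.
This matches 13.6 × (1/3² − 1/4²), so n_f = 3: the Paschen series.

Paschen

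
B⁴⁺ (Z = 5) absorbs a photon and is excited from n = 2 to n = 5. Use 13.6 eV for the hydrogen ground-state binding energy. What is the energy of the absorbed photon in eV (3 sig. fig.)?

The Bohr energies scale as Z², so for Z = 5: E_n = −340.0/n² eV.
E_5 = −340.0/25 = −13.60 eV and E_2 = −340.0/4 = −85.00 eV.
The photon energy is |E_5 − E_2| = 71.4 eV.

71.4 eV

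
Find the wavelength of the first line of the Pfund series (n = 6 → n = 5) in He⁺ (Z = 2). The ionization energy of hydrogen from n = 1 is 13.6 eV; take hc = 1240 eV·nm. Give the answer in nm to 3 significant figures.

1860 nm

The Pfund series terminates on n_f = 5; the first line has n_i = 5+1 = 6.
ΔE = 54.40 × (1/5² − 1/6²) = 0.6649 eV.
λ = 1240 / 0.6649 = 1860 nm.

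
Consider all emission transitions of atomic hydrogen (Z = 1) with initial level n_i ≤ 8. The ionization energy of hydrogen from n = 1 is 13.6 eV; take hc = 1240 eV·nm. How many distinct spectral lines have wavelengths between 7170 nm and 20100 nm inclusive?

Enumerate all n_i → n_f pairs with 1 ≤ n_f < n_i ≤ 8 and compute λ = 1240 / [13.6·1·(1/n_f² − 1/n_i²)].
Lines falling in [7170, 20100] nm: 6→5 (7460 nm), 8→6 (7503 nm), 7→6 (12370 nm), 8→7 (19060 nm).

4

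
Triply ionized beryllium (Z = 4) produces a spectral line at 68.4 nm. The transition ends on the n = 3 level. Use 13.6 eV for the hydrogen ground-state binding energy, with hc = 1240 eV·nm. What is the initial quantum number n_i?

n_i = 6

The photon energy is ΔE = hc/λ = 1240 / 68.4 = 18.13 eV.
With Z = 4, ΔE = 217.6 × (1/n_f² − 1/n_i²), so 1/n_f² − 1/n_i² = 0.08331.
With n_f = 3: 1/n_i² = 1/9 − 0.08331 = 0.02780, so n_i ≈ 6.00.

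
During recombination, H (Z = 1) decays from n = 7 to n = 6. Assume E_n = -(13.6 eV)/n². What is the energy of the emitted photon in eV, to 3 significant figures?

0.100 eV

E_7 = −13.60/49 = −0.2776 eV and E_6 = −13.60/36 = −0.3778 eV.
The photon energy is |E_7 − E_6| = 0.100 eV.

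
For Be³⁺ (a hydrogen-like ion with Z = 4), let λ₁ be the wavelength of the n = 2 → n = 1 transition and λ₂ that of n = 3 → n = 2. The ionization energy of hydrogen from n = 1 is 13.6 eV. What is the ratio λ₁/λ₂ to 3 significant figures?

λ ∝ 1/ΔE ∝ 1/(1/n_f² − 1/n_i²), and the Z² and hc factors cancel in the ratio.
λ₁/λ₂ = (1/2² − 1/3²)/(1/1² − 1/2²) = 0.1389/0.7500 = 0.185.

0.185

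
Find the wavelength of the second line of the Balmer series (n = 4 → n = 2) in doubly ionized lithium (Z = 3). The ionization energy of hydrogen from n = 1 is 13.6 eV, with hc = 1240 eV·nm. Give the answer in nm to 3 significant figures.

54.0 nm

The Balmer series terminates on n_f = 2; the second line has n_i = 2+2 = 4.
ΔE = 122.4 × (1/2² − 1/4²) = 22.95 eV.
λ = 1240 / 22.95 = 54.0 nm.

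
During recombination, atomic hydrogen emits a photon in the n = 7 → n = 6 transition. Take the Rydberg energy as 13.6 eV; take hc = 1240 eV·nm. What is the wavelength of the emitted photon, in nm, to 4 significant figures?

ΔE = 13.60 × (1/6² − 1/7²) = 13.60 × 0.007370 = 0.1002 eV.
λ = hc/ΔE = 1240 / 0.1002 = 12370 nm.

12370 nm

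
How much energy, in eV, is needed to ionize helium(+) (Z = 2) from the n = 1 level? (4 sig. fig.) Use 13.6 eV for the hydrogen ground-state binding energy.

54.40 eV

E_n = −13.6 Z²/n² = −54.40/n² eV for Z = 2.
E_1 = −54.40/1 = −54.40 eV, so ionization (to E = 0) requires 54.40 eV.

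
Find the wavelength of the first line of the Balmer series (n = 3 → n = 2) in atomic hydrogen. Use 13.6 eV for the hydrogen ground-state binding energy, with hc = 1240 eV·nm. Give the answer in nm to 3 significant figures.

656 nm

The Balmer series terminates on n_f = 2; the first line has n_i = 2+1 = 3.
ΔE = 13.60 × (1/2² − 1/3²) = 1.889 eV.
λ = 1240 / 1.889 = 656 nm.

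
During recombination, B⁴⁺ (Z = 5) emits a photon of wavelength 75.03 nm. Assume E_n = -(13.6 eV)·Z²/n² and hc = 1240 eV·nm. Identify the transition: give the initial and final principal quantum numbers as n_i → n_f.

n_i = 4, n_f = 3

The photon energy is ΔE = hc/λ = 1240 / 75.03 = 16.53 eV.
With Z = 5, ΔE = 340.0 × (1/n_f² − 1/n_i²), so 1/n_f² − 1/n_i² = 0.04861.
Trying n_f = 3 gives 1/n_i² = 0.06250, i.e. n_i ≈ 4; this pair matches.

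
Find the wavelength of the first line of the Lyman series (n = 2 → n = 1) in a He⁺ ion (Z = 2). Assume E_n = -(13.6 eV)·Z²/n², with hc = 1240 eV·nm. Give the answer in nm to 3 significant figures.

30.4 nm

The Lyman series terminates on n_f = 1; the first line has n_i = 1+1 = 2.
ΔE = 54.40 × (1/1² − 1/2²) = 40.80 eV.
λ = 1240 / 40.80 = 30.4 nm.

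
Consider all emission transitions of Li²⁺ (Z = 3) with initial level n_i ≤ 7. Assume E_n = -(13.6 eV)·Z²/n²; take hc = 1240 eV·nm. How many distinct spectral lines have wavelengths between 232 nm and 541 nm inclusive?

Enumerate all n_i → n_f pairs with 1 ≤ n_f < n_i ≤ 7 and compute λ = 1240 / [13.6·9·(1/n_f² − 1/n_i²)].
Lines falling in [232, 541] nm: 7→4 (240.7 nm), 6→4 (291.8 nm), 5→4 (450.3 nm), 7→5 (517.1 nm).

4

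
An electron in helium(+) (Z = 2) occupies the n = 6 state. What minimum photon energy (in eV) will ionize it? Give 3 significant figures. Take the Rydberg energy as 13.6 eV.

1.51 eV

E_n = −13.6 Z²/n² = −54.40/n² eV for Z = 2.
E_6 = −54.40/36 = −1.51 eV, so ionization (to E = 0) requires 1.51 eV.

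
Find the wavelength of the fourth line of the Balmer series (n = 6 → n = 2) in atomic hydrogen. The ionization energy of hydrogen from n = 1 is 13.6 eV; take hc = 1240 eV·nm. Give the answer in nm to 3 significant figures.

410 nm

The Balmer series terminates on n_f = 2; the fourth line has n_i = 2+4 = 6.
ΔE = 13.60 × (1/2² − 1/6²) = 3.022 eV.
λ = 1240 / 3.022 = 410 nm.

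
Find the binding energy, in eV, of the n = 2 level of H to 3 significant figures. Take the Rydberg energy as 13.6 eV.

E_2 = −13.60/4 = −3.40 eV, so ionization (to E = 0) requires 3.40 eV.

3.40 eV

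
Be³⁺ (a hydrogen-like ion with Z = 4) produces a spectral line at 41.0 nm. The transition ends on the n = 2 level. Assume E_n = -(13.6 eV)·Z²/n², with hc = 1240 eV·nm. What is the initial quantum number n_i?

The photon energy is ΔE = hc/λ = 1240 / 41.0 = 30.24 eV.
With Z = 4, ΔE = 217.6 × (1/n_f² − 1/n_i²), so 1/n_f² − 1/n_i² = 0.1390.
With n_f = 2: 1/n_i² = 1/4 − 0.1390 = 0.1110, so n_i ≈ 3.00.

n_i = 3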